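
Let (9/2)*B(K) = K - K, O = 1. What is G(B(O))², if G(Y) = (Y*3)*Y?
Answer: 0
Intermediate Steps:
B(K) = 0 (B(K) = 2*(K - K)/9 = (2/9)*0 = 0)
G(Y) = 3*Y² (G(Y) = (3*Y)*Y = 3*Y²)
G(B(O))² = (3*0²)² = (3*0)² = 0² = 0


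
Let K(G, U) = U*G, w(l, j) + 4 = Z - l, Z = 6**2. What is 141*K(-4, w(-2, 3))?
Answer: -19176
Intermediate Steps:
Z = 36
w(l, j) = 32 - l (w(l, j) = -4 + (36 - l) = 32 - l)
K(G, U) = G*U
141*K(-4, w(-2, 3)) = 141*(-4*(32 - 1*(-2))) = 141*(-4*(32 + 2)) = 141*(-4*34) = 141*(-136) = -19176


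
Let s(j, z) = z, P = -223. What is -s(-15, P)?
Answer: 223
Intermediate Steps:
-s(-15, P) = -1*(-223) = 223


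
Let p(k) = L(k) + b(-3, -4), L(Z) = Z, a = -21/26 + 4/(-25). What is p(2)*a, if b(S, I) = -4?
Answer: 629/325 ≈ 1.9354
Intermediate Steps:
a = -629/650 (a = -21*1/26 + 4*(-1/25) = -21/26 - 4/25 = -629/650 ≈ -0.96769)
p(k) = -4 + k (p(k) = k - 4 = -4 + k)
p(2)*a = (-4 + 2)*(-629/650) = -2*(-629/650) = 629/325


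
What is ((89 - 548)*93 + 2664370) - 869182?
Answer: 1752501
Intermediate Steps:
((89 - 548)*93 + 2664370) - 869182 = (-459*93 + 2664370) - 869182 = (-42687 + 2664370) - 869182 = 2621683 - 869182 = 1752501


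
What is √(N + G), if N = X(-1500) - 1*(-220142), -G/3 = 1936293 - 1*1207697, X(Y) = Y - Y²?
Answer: I*√4217146 ≈ 2053.6*I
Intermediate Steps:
G = -2185788 (G = -3*(1936293 - 1*1207697) = -3*(1936293 - 1207697) = -3*728596 = -2185788)
N = -2031358 (N = -1500*(1 - 1*(-1500)) - 1*(-220142) = -1500*(1 + 1500) + 220142 = -1500*1501 + 220142 = -2251500 + 220142 = -2031358)
√(N + G) = √(-2031358 - 2185788) = √(-4217146) = I*√4217146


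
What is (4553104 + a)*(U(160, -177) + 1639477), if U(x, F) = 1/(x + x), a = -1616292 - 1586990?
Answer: 354080340369951/160 ≈ 2.2130e+12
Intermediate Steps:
a = -3203282
U(x, F) = 1/(2*x)
(4553104 + a)*(U(160, -177) + 1639477) = (4553104 - 3203282)*((½)/160 + 1639477) = 1349822*((½)*(1/160) + 1639477) = 1349822*(1/320 + 1639477) = 1349822*(524632641/320) = 354080340369951/160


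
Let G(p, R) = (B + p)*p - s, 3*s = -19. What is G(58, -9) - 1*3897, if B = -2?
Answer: -1928/3 ≈ -642.67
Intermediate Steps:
s = -19/3 (s = (⅓)*(-19) = -19/3 ≈ -6.3333)
G(p, R) = 19/3 + p*(-2 + p) (G(p, R) = (-2 + p)*p - 1*(-19/3) = p*(-2 + p) + 19/3 = 19/3 + p*(-2 + p))
G(58, -9) - 1*3897 = (19/3 + 58² - 2*58) - 1*3897 = (19/3 + 3364 - 116) - 3897 = 9763/3 - 3897 = -1928/3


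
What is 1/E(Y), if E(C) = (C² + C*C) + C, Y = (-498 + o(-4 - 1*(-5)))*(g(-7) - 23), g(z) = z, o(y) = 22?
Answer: 1/407851080 ≈ 2.4519e-9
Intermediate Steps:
Y = 14280 (Y = (-498 + 22)*(-7 - 23) = -476*(-30) = 14280)
E(C) = C + 2*C² (E(C) = (C² + C²) + C = 2*C² + C = C + 2*C²)
1/E(Y) = 1/(14280*(1 + 2*14280)) = 1/(14280*(1 + 28560)) = 1/(14280*28561) = 1/407851080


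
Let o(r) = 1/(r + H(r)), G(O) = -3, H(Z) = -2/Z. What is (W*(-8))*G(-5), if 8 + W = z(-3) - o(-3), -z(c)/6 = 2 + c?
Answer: -264/7 ≈ -37.714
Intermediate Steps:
o(r) = 1/(r - 2/r)
z(c) = -12 - 6*c (z(c) = -6*(2 + c) = -12 - 6*c)
W = -11/7 (W = -8 + ((-12 - 6*(-3)) - (-3)/(-2 + (-3)²)) = -8 + ((-12 + 18) - (-3)/(-2 + 9)) = -8 + (6 - (-3)/7) = -8 + (6 - 1*(-3/7)) = -8 + (6 + 3/7) = -8 + 45/7 = -11/7 ≈ -1.5714)
(W*(-8))*G(-5) = -11/7*(-8)*(-3) = (88/7)*(-3) = -264/7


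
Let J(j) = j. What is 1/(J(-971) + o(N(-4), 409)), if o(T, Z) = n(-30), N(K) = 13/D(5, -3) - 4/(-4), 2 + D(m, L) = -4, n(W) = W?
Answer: -1/1001 ≈ -0.00099900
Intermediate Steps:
D(m, L) = -6 (D(m, L) = -2 - 4 = -6)
N(K) = -7/6 (N(K) = 13/(-6) - 4/(-4) = 13*(-1/6) - 4*(-1/4) = -13/6 + 1 = -7/6)
o(T, Z) = -30
1/(J(-971) + o(N(-4), 409)) = 1/(-971 - 30) = 1/(-1001) = -1/1001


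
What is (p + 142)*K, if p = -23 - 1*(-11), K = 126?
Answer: 16380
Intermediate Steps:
p = -12 (p = -23 + 11 = -12)
(p + 142)*K = (-12 + 142)*126 = 130*126 = 16380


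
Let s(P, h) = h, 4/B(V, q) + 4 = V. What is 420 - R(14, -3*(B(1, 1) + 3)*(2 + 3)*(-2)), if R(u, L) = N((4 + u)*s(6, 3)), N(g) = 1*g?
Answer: 366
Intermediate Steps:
B(V, q) = 4/(-4 + V)
N(g) = g
R(u, L) = 12 + 3*u (R(u, L) = (4 + u)*3 = 12 + 3*u)
420 - R(14, -3*(B(1, 1) + 3)*(2 + 3)*(-2)) = 420 - (12 + 3*14) = 420 - (12 + 42) = 420 - 1*54 = 420 - 54 = 366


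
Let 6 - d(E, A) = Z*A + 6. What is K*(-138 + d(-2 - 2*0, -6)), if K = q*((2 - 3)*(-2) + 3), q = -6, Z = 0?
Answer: 4140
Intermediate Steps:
d(E, A) = 0 (d(E, A) = 6 - (0*A + 6) = 6 - (0 + 6) = 6 - 1*6 = 6 - 6 = 0)
K = -30 (K = -6*((2 - 3)*(-2) + 3) = -6*(-1*(-2) + 3) = -6*(2 + 3) = -6*5 = -30)
K*(-138 + d(-2 - 2*0, -6)) = -30*(-138 + 0) = -30*(-138) = 4140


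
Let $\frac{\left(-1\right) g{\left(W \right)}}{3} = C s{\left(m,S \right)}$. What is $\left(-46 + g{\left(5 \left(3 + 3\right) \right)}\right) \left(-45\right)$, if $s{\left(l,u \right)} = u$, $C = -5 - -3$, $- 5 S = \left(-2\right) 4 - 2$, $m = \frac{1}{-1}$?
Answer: $1530$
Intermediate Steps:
$m = -1$
$S = 2$ ($S = - \frac{\left(-2\right) 4 - 2}{5} = - \frac{-8 - 2}{5} = \left(- \frac{1}{5}\right) \left(-10\right) = 2$)
$C = -2$ ($C = -5 + 3 = -2$)
$g{\left(W \right)} = 12$ ($g{\left(W \right)} = - 3 \left(\left(-2\right) 2\right) = \left(-3\right) \left(-4\right) = 12$)
$\left(-46 + g{\left(5 \left(3 + 3\right) \right)}\right) \left(-45\right) = \left(-46 + 12\right) \left(-45\right) = \left(-34\right) \left(-45\right) = 1530$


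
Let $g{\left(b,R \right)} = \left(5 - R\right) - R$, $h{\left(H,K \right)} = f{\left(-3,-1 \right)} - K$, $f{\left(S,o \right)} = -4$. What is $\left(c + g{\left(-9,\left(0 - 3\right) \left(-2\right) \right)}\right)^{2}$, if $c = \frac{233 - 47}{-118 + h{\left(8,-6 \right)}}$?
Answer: $\frac{249001}{3364} \approx 74.019$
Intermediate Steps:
$h{\left(H,K \right)} = -4 - K$
$c = - \frac{93}{58}$ ($c = \frac{233 - 47}{-118 - -2} = \frac{186}{-118 + \left(-4 + 6\right)} = \frac{186}{-118 + 2} = \frac{186}{-116} = 186 \left(- \frac{1}{116}\right) = - \frac{93}{58} \approx -1.6034$)
$g{\left(b,R \right)} = 5 - 2 R$
$\left(c + g{\left(-9,\left(0 - 3\right) \left(-2\right) \right)}\right)^{2} = \left(- \frac{93}{58} + \left(5 - 2 \left(0 - 3\right) \left(-2\right)\right)\right)^{2} = \left(- \frac{93}{58} + \left(5 - 2 \left(\left(-3\right) \left(-2\right)\right)\right)\right)^{2} = \left(- \frac{93}{58} + \left(5 - 12\right)\right)^{2} = \left(- \frac{93}{58} - 7\right)^{2} = \left(- \frac{499}{58}\right)^{2} = \frac{249001}{3364}$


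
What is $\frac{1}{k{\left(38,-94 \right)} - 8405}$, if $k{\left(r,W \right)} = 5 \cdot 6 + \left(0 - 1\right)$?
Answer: $- \frac{1}{8376} \approx -0.00011939$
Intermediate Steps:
$k{\left(r,W \right)} = 29$ ($k{\left(r,W \right)} = 30 + \left(0 - 1\right) = 30 - 1 = 29$)
$\frac{1}{k{\left(38,-94 \right)} - 8405} = \frac{1}{29 - 8405} = \frac{1}{-8376} = - \frac{1}{8376}$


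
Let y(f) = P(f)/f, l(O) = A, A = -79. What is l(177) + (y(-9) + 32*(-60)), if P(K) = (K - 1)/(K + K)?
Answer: -161924/81 ≈ -1999.1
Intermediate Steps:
P(K) = (-1 + K)/(2*K) (P(K) = (-1 + K)/((2*K)) = (-1 + K)*(1/(2*K)) = (-1 + K)/(2*K))
l(O) = -79
y(f) = (-1 + f)/(2*f²) (y(f) = ((-1 + f)/(2*f))/f = (-1 + f)/(2*f²))
l(177) + (y(-9) + 32*(-60)) = -79 + ((½)*(-1 - 9)/(-9)² + 32*(-60)) = -79 + ((½)*(1/81)*(-10) - 1920) = -79 + (-5/81 - 1920) = -79 - 155525/81 = -161924/81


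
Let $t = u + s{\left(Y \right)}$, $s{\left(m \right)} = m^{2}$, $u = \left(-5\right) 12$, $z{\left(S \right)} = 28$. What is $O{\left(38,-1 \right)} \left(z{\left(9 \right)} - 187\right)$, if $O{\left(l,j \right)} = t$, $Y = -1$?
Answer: $9381$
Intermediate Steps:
$u = -60$
$t = -59$ ($t = -60 + \left(-1\right)^{2} = -60 + 1 = -59$)
$O{\left(l,j \right)} = -59$
$O{\left(38,-1 \right)} \left(z{\left(9 \right)} - 187\right) = - 59 \left(28 - 187\right) = \left(-59\right) \left(-159\right) = 9381$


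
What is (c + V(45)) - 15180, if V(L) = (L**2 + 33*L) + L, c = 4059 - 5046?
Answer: -12612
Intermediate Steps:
c = -987
V(L) = L**2 + 34*L
(c + V(45)) - 15180 = (-987 + 45*(34 + 45)) - 15180 = (-987 + 45*79) - 15180 = (-987 + 3555) - 15180 = 2568 - 15180 = -12612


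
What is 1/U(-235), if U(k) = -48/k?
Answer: 235/48 ≈ 4.8958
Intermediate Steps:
1/U(-235) = 1/(-48/(-235)) = 1/(-48*(-1/235)) = 1/(48/235) = 235/48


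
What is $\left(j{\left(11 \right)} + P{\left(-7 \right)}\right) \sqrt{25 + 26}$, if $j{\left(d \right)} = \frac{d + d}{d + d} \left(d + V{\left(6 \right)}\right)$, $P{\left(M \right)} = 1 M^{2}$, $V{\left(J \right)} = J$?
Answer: $66 \sqrt{51} \approx 471.33$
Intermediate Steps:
$P{\left(M \right)} = M^{2}$
$j{\left(d \right)} = 6 + d$ ($j{\left(d \right)} = \frac{d + d}{d + d} \left(d + 6\right) = \frac{2 d}{2 d} \left(6 + d\right) = 2 d \frac{1}{2 d} \left(6 + d\right) = 1 \left(6 + d\right) = 6 + d$)
$\left(j{\left(11 \right)} + P{\left(-7 \right)}\right) \sqrt{25 + 26} = \left(\left(6 + 11\right) + \left(-7\right)^{2}\right) \sqrt{25 + 26} = \left(17 + 49\right) \sqrt{51} = 66 \sqrt{51}$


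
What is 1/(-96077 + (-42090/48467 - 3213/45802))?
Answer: -2219885534/213282025980769 ≈ -1.0408e-5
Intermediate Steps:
1/(-96077 + (-42090/48467 - 3213/45802)) = 1/(-96077 - 2083530651/2219885534) = 1/(-213282025980769/2219885534) = -2219885534/213282025980769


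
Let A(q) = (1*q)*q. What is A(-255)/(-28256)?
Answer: -65025/28256 ≈ -2.3013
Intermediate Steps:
A(q) = q**2 (A(q) = q*q = q**2)
A(-255)/(-28256) = (-255)**2/(-28256) = 65025*(-1/28256) = -65025/28256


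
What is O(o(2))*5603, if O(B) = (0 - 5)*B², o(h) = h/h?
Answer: -28015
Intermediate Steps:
o(h) = 1
O(B) = -5*B²
O(o(2))*5603 = -5*1²*5603 = -5*1*5603 = -5*5603 = -28015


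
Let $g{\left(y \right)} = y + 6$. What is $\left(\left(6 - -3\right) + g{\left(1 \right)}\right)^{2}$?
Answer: $256$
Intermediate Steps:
$g{\left(y \right)} = 6 + y$
$\left(\left(6 - -3\right) + g{\left(1 \right)}\right)^{2} = \left(\left(6 - -3\right) + \left(6 + 1\right)\right)^{2} = \left(\left(6 + 3\right) + 7\right)^{2} = \left(9 + 7\right)^{2} = 16^{2} = 256$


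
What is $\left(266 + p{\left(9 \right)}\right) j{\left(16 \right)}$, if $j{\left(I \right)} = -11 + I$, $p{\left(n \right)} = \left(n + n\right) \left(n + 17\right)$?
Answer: $3670$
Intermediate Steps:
$p{\left(n \right)} = 2 n \left(17 + n\right)$
$\left(266 + p{\left(9 \right)}\right) j{\left(16 \right)} = \left(266 + 2 \cdot 9 \left(17 + 9\right)\right) \left(-11 + 16\right) = \left(266 + 2 \cdot 9 \cdot 26\right) 5 = \left(266 + 468\right) 5 = 734 \cdot 5 = 3670$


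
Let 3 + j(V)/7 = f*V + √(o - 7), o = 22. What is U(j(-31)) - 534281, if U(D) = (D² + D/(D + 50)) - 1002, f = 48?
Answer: 5847392629577849/53944517 - 7882264934831*√15/53944517 ≈ 1.0783e+8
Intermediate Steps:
j(V) = -21 + 7*√15 + 336*V (j(V) = -21 + 7*(48*V + √(22 - 7)) = -21 + 7*(48*V + √15) = -21 + 7*(√15 + 48*V) = -21 + (7*√15 + 336*V) = -21 + 7*√15 + 336*V)
U(D) = -1002 + D² + D/(50 + D) (U(D) = (D² + D/(50 + D)) - 1002 = -1002 + D² + D/(50 + D))
U(j(-31)) - 534281 = (-50100 + (-21 + 7*√15 + 336*(-31))³ - 1001*(-21 + 7*√15 + 336*(-31)) + 50*(-21 + 7*√15 + 336*(-31))²)/(50 + (-21 + 7*√15 + 336*(-31))) - 534281 = (-50100 + (-21 + 7*√15 - 10416)³ - 1001*(-21 + 7*√15 - 10416) + 50*(-21 + 7*√15 - 10416)²)/(50 + (-21 + 7*√15 - 10416)) - 534281 = (-50100 + (-10437 + 7*√15)³ - 1001*(-10437 + 7*√15) + 50*(-10437 + 7*√15)²)/(50 + (-10437 + 7*√15)) - 534281 = (-50100 + (-10437 + 7*√15)³ + (10447437 - 7007*√15) + 50*(-10437 + 7*√15)²)/(-10387 + 7*√15) - 534281 = (10397337 + (-10437 + 7*√15)³ - 7007*√15 + 50*(-10437 + 7*√15)²)/(-10387 + 7*√15) - 534281 = -534281 + (10397337 + (-10437 + 7*√15)³ - 7007*√15 + 50*(-10437 + 7*√15)²)/(-10387 + 7*√15)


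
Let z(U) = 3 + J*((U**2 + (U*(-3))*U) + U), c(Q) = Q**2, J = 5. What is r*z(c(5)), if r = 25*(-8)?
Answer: 1224400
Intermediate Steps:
z(U) = 3 - 10*U**2 + 5*U (z(U) = 3 + 5*((U**2 + (U*(-3))*U) + U) = 3 + 5*((U**2 + (-3*U)*U) + U) = 3 + 5*((U**2 - 3*U**2) + U) = 3 + 5*(-2*U**2 + U) = 3 + 5*(U - 2*U**2) = 3 + (-10*U**2 + 5*U) = 3 - 10*U**2 + 5*U)
r = -200
r*z(c(5)) = -200*(3 - 10*(5**2)**2 + 5*5**2) = -200*(3 - 10*25**2 + 5*25) = -200*(3 - 10*625 + 125) = -200*(3 - 6250 + 125) = -200*(-6122) = 1224400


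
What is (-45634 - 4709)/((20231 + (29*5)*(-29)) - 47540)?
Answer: 50343/31514 ≈ 1.5975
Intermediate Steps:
(-45634 - 4709)/((20231 + (29*5)*(-29)) - 47540) = -50343/((20231 + 145*(-29)) - 47540) = -50343/((20231 - 4205) - 47540) = -50343/(16026 - 47540) = -50343/(-31514) = -50343*(-1/31514) = 50343/31514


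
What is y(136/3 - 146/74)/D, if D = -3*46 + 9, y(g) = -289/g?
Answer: 10693/206959 ≈ 0.051667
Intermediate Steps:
D = -129 (D = -138 + 9 = -129)
y(136/3 - 146/74)/D = -289/(136/3 - 146/74)/(-129) = -289/(136*(⅓) - 146*1/74)*(-1/129) = -289/(136/3 - 73/37)*(-1/129) = -289/4813/111*(-1/129) = -289*111/4813*(-1/129) = -32079/4813*(-1/129) = 10693/206959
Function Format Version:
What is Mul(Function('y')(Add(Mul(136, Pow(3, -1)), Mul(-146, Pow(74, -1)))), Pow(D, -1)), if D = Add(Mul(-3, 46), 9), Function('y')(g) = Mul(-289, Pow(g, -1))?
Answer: Rational(10693, 206959) ≈ 0.051667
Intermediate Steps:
D = -129 (D = Add(-138, 9) = -129)
Mul(Function('y')(Add(Mul(136, Pow(3, -1)), Mul(-146, Pow(74, -1)))), Pow(D, -1)) = Mul(Mul(-289, Pow(Add(Mul(136, Pow(3, -1)), Mul(-146, Pow(74, -1))), -1)), Pow(-129, -1)) = Mul(Mul(-289, Pow(Add(Mul(136, Rational(1, 3)), Mul(-146, Rational(1, 74))), -1)), Rational(-1, 129)) = Mul(Mul(-289, Pow(Add(Rational(136, 3), Rational(-73, 37)), -1)), Rational(-1, 129)) = Mul(Mul(-289, Pow(Rational(4813, 111), -1)), Rational(-1, 129)) = Mul(Mul(-289, Rational(111, 4813)), Rational(-1, 129)) = Mul(Rational(-32079, 4813), Rational(-1, 129)) = Rational(10693, 206959)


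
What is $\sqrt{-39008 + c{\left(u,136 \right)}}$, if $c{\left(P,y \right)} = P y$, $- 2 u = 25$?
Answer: $2 i \sqrt{10177} \approx 201.76 i$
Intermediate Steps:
$u = - \frac{25}{2}$ ($u = \left(- \frac{1}{2}\right) 25 = - \frac{25}{2} \approx -12.5$)
$\sqrt{-39008 + c{\left(u,136 \right)}} = \sqrt{-39008 - 1700} = \sqrt{-40708} = 2 i \sqrt{10177}$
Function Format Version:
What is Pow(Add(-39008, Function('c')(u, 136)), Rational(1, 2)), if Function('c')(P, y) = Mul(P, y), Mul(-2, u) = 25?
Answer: Mul(2, I, Pow(10177, Rational(1, 2))) ≈ Mul(201.76, I)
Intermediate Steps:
u = Rational(-25, 2) (u = Mul(Rational(-1, 2), 25) = Rational(-25, 2) ≈ -12.500)
Pow(Add(-39008, Function('c')(u, 136)), Rational(1, 2)) = Pow(Add(-39008, Mul(Rational(-25, 2), 136)), Rational(1, 2)) = Pow(Add(-39008, -1700), Rational(1, 2)) = Pow(-40708, Rational(1, 2)) = Mul(2, I, Pow(10177, Rational(1, 2)))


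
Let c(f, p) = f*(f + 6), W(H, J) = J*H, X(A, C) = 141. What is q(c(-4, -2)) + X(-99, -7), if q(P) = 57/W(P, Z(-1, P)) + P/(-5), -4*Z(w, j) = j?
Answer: 11123/80 ≈ 139.04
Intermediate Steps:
Z(w, j) = -j/4
W(H, J) = H*J
c(f, p) = f*(6 + f)
q(P) = -228/P² - P/5 (q(P) = 57/((P*(-P/4))) + P/(-5) = 57/((-P²/4)) + P*(-⅕) = 57*(-4/P²) - P/5 = -228/P² - P/5)
q(c(-4, -2)) + X(-99, -7) = (-228*1/(16*(6 - 4)²) - (-4)*(6 - 4)/5) + 141 = (-228/(-4*2)² - (-4)*2/5) + 141 = (-228/(-8)² - ⅕*(-8)) + 141 = (-228*1/64 + 8/5) + 141 = (-57/16 + 8/5) + 141 = -157/80 + 141 = 11123/80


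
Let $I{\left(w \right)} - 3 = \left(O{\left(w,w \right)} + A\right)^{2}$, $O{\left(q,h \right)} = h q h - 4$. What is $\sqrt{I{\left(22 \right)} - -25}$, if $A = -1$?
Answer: $\sqrt{113273477} \approx 10643.0$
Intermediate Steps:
$O{\left(q,h \right)} = -4 + q h^{2}$ ($O{\left(q,h \right)} = q h^{2} - 4 = -4 + q h^{2}$)
$I{\left(w \right)} = 3 + \left(-5 + w^{3}\right)^{2}$ ($I{\left(w \right)} = 3 + \left(\left(-4 + w w^{2}\right) - 1\right)^{2} = 3 + \left(\left(-4 + w^{3}\right) - 1\right)^{2} = 3 + \left(-5 + w^{3}\right)^{2}$)
$\sqrt{I{\left(22 \right)} - -25} = \sqrt{\left(3 + \left(-5 + 22^{3}\right)^{2}\right) - -25} = \sqrt{\left(3 + \left(-5 + 10648\right)^{2}\right) + \left(-115 + 140\right)} = \sqrt{\left(3 + 10643^{2}\right) + 25} = \sqrt{\left(3 + 113273449\right) + 25} = \sqrt{113273452 + 25} = \sqrt{113273477}$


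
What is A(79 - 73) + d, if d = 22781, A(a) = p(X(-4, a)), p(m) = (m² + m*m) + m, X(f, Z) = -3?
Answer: 22796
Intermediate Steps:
p(m) = m + 2*m² (p(m) = (m² + m²) + m = 2*m² + m = m + 2*m²)
A(a) = 15 (A(a) = -3*(1 + 2*(-3)) = -3*(1 - 6) = -3*(-5) = 15)
A(79 - 73) + d = 15 + 22781 = 22796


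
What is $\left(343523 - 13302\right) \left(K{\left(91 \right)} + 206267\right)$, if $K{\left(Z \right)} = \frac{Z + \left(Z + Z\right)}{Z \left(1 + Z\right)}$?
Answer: $\frac{6266460931307}{92} \approx 6.8114 \cdot 10^{10}$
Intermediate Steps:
$K{\left(Z \right)} = \frac{3}{1 + Z}$ ($K{\left(Z \right)} = \left(Z + 2 Z\right) \frac{1}{Z \left(1 + Z\right)} = 3 Z \frac{1}{Z \left(1 + Z\right)} = \frac{3}{1 + Z}$)
$\left(343523 - 13302\right) \left(K{\left(91 \right)} + 206267\right) = \left(343523 - 13302\right) \left(\frac{3}{1 + 91} + 206267\right) = 330221 \left(\frac{3}{92} + 206267\right) = 330221 \cdot \frac{18976567}{92} = \frac{6266460931307}{92}$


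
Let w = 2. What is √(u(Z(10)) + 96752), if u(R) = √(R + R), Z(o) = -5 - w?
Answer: √(96752 + I*√14) ≈ 311.05 + 0.006*I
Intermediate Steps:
Z(o) = -7 (Z(o) = -5 - 1*2 = -5 - 2 = -7)
u(R) = √2*√R (u(R) = √(2*R) = √2*√R)
√(u(Z(10)) + 96752) = √(√2*√(-7) + 96752) = √(√2*(I*√7) + 96752) = √(I*√14 + 96752) = √(96752 + I*√14)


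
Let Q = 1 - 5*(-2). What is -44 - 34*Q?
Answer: -418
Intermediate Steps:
Q = 11 (Q = 1 + 10 = 11)
-44 - 34*Q = -44 - 34*11 = -44 - 374 = -418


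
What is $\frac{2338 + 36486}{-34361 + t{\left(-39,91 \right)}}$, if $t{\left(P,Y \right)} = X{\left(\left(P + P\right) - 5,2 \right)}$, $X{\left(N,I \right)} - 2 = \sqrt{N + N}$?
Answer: $- \frac{1333953816}{1180541047} - \frac{38824 i \sqrt{166}}{1180541047} \approx -1.13 - 0.00042371 i$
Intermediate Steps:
$X{\left(N,I \right)} = 2 + \sqrt{2} \sqrt{N}$ ($X{\left(N,I \right)} = 2 + \sqrt{N + N} = 2 + \sqrt{2 N} = 2 + \sqrt{2} \sqrt{N}$)
$t{\left(P,Y \right)} = 2 + \sqrt{2} \sqrt{-5 + 2 P}$ ($t{\left(P,Y \right)} = 2 + \sqrt{2} \sqrt{\left(P + P\right) - 5} = 2 + \sqrt{2} \sqrt{2 P - 5} = 2 + \sqrt{2} \sqrt{-5 + 2 P}$)
$\frac{2338 + 36486}{-34361 + t{\left(-39,91 \right)}} = \frac{2338 + 36486}{-34361 + \left(2 + \sqrt{-10 + 4 \left(-39\right)}\right)} = \frac{38824}{-34361 + \left(2 + \sqrt{-10 - 156}\right)} = \frac{38824}{-34361 + \left(2 + \sqrt{-166}\right)} = \frac{38824}{-34361 + \left(2 + i \sqrt{166}\right)} = \frac{38824}{-34359 + i \sqrt{166}}$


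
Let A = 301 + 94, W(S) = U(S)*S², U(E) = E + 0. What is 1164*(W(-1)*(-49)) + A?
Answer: 57431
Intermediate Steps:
U(E) = E
W(S) = S³ (W(S) = S*S² = S³)
A = 395
1164*(W(-1)*(-49)) + A = 1164*((-1)³*(-49)) + 395 = 1164*(-1*(-49)) + 395 = 1164*49 + 395 = 57036 + 395 = 57431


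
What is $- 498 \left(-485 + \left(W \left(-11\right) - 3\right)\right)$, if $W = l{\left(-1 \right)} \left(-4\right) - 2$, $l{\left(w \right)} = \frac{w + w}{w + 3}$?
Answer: $253980$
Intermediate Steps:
$l{\left(w \right)} = \frac{2 w}{3 + w}$
$W = 2$ ($W = 2 \left(-1\right) \frac{1}{3 - 1} \left(-4\right) - 2 = 2 \left(-1\right) \frac{1}{2} \left(-4\right) - 2 = \left(-1\right) \left(-4\right) - 2 = 4 - 2 = 2$)
$- 498 \left(-485 + \left(W \left(-11\right) - 3\right)\right) = - 498 \left(-485 + \left(2 \left(-11\right) - 3\right)\right) = - 498 \left(-485 - 25\right) = \left(-498\right) \left(-510\right) = 253980$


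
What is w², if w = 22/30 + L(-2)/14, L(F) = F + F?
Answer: 2209/11025 ≈ 0.20036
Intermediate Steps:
L(F) = 2*F
w = 47/105 (w = 22/30 + (2*(-2))/14 = 22*(1/30) - 4*1/14 = 11/15 - 2/7 = 47/105 ≈ 0.44762)
w² = (47/105)² = 2209/11025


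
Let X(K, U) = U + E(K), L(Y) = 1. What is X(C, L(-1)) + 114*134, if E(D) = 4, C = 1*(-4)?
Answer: 15281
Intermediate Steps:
C = -4
X(K, U) = 4 + U (X(K, U) = U + 4 = 4 + U)
X(C, L(-1)) + 114*134 = (4 + 1) + 114*134 = 5 + 15276 = 15281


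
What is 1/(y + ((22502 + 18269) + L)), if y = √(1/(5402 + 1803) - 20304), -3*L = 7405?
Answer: 2483736420/95135044795991 - 9*I*√1054021748395/95135044795991 ≈ 2.6107e-5 - 9.7124e-8*I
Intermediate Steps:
L = -7405/3 (L = -⅓*7405 = -7405/3 ≈ -2468.3)
y = I*√1054021748395/7205 (y = √(1/7205 - 20304) = √(-146290319/7205) = I*√1054021748395/7205 ≈ 142.49*I)
1/(y + ((22502 + 18269) + L)) = 1/(I*√1054021748395/7205 + ((22502 + 18269) - 7405/3)) = 1/(I*√1054021748395/7205 + (40771 - 7405/3)) = 1/(I*√1054021748395/7205 + 114908/3) = 1/(114908/3 + I*√1054021748395/7205)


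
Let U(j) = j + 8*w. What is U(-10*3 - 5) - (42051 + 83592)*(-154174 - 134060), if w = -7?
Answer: 36214584371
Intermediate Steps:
U(j) = -56 + j (U(j) = j + 8*(-7) = j - 56 = -56 + j)
U(-10*3 - 5) - (42051 + 83592)*(-154174 - 134060) = (-56 + (-10*3 - 5)) - (42051 + 83592)*(-154174 - 134060) = (-56 + (-30 - 5)) - 125643*(-288234) = (-56 - 35) - 1*(-36214584462) = -91 + 36214584462 = 36214584371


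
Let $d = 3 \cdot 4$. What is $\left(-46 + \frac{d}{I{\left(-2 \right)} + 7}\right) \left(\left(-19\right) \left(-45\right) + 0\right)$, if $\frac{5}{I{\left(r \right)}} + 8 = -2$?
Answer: $- \frac{490770}{13} \approx -37752.0$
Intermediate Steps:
$d = 12$
$I{\left(r \right)} = - \frac{1}{2}$ ($I{\left(r \right)} = \frac{5}{-8 - 2} = \frac{5}{-10} = 5 \left(- \frac{1}{10}\right) = - \frac{1}{2}$)
$\left(-46 + \frac{d}{I{\left(-2 \right)} + 7}\right) \left(\left(-19\right) \left(-45\right) + 0\right) = \left(-46 + \frac{1}{- \frac{1}{2} + 7} \cdot 12\right) \left(\left(-19\right) \left(-45\right) + 0\right) = \left(-46 + \frac{1}{\frac{13}{2}} \cdot 12\right) \left(855 + 0\right) = \left(-46 + \frac{2}{13} \cdot 12\right) 855 = \left(-46 + \frac{24}{13}\right) 855 = \left(- \frac{574}{13}\right) 855 = - \frac{490770}{13}$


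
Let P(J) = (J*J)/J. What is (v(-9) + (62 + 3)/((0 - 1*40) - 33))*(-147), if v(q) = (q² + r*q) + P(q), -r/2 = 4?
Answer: -1535709/73 ≈ -21037.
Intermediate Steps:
r = -8 (r = -2*4 = -8)
P(J) = J (P(J) = J²/J = J)
v(q) = q² - 7*q (v(q) = (q² - 8*q) + q = q² - 7*q)
(v(-9) + (62 + 3)/((0 - 1*40) - 33))*(-147) = (-9*(-7 - 9) + (62 + 3)/((0 - 1*40) - 33))*(-147) = (-9*(-16) + 65/((0 - 40) - 33))*(-147) = (144 + 65/(-40 - 33))*(-147) = (144 + 65/(-73))*(-147) = (144 + 65*(-1/73))*(-147) = (144 - 65/73)*(-147) = (10447/73)*(-147) = -1535709/73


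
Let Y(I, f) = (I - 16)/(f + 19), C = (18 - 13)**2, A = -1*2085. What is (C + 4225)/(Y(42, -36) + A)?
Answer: -72250/35471 ≈ -2.0369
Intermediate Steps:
A = -2085
C = 25 (C = 5**2 = 25)
Y(I, f) = (-16 + I)/(19 + f)
(C + 4225)/(Y(42, -36) + A) = (25 + 4225)/((-16 + 42)/(19 - 36) - 2085) = 4250/(26/(-17) - 2085) = 4250/(-1/17*26 - 2085) = 4250/(-26/17 - 2085) = 4250/(-35471/17) = 4250*(-17/35471) = -72250/35471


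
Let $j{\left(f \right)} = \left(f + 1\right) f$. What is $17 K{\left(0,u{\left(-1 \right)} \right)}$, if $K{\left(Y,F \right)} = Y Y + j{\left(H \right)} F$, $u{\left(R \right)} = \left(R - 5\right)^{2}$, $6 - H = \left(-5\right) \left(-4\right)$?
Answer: $111384$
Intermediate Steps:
$H = -14$ ($H = 6 - \left(-5\right) \left(-4\right) = 6 - 20 = -14$)
$j{\left(f \right)} = f \left(1 + f\right)$ ($j{\left(f \right)} = \left(1 + f\right) f = f \left(1 + f\right)$)
$u{\left(R \right)} = \left(-5 + R\right)^{2}$
$K{\left(Y,F \right)} = Y^{2} + 182 F$ ($K{\left(Y,F \right)} = Y Y + - 14 \left(1 - 14\right) F = Y^{2} + \left(-14\right) \left(-13\right) F = Y^{2} + 182 F$)
$17 K{\left(0,u{\left(-1 \right)} \right)} = 17 \left(0^{2} + 182 \left(-5 - 1\right)^{2}\right) = 17 \left(0 + 182 \left(-6\right)^{2}\right) = 17 \left(0 + 182 \cdot 36\right) = 17 \left(0 + 6552\right) = 17 \cdot 6552 = 111384$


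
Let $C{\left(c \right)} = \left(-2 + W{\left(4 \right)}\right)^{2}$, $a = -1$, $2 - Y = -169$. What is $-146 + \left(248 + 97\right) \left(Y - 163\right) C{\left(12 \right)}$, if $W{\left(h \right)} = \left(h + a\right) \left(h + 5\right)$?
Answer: $1724854$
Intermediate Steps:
$Y = 171$ ($Y = 2 - -169 = 2 + 169 = 171$)
$W{\left(h \right)} = \left(-1 + h\right) \left(5 + h\right)$ ($W{\left(h \right)} = \left(h - 1\right) \left(h + 5\right) = \left(-1 + h\right) \left(5 + h\right)$)
$C{\left(c \right)} = 625$ ($C{\left(c \right)} = \left(-2 + \left(-5 + 4^{2} + 4 \cdot 4\right)\right)^{2} = \left(-2 + \left(-5 + 16 + 16\right)\right)^{2} = \left(-2 + 27\right)^{2} = 25^{2} = 625$)
$-146 + \left(248 + 97\right) \left(Y - 163\right) C{\left(12 \right)} = -146 + \left(248 + 97\right) \left(171 - 163\right) 625 = -146 + 345 \cdot 8 \cdot 625 = -146 + 2760 \cdot 625 = -146 + 1725000 = 1724854$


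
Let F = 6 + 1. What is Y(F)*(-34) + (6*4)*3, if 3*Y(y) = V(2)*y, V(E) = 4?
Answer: -736/3 ≈ -245.33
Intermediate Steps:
F = 7
Y(y) = 4*y/3 (Y(y) = (4*y)/3 = 4*y/3)
Y(F)*(-34) + (6*4)*3 = ((4/3)*7)*(-34) + (6*4)*3 = (28/3)*(-34) + 24*3 = -952/3 + 72 = -736/3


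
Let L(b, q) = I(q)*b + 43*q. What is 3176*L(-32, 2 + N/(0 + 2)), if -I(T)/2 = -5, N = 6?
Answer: -333480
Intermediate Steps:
I(T) = 10 (I(T) = -2*(-5) = 10)
L(b, q) = 10*b + 43*q
3176*L(-32, 2 + N/(0 + 2)) = 3176*(10*(-32) + 43*(2 + 6/(0 + 2))) = 3176*(-320 + 43*(2 + 6/2)) = 3176*(-320 + 43*(2 + 6*(1/2))) = 3176*(-320 + 43*(2 + 3)) = 3176*(-320 + 43*5) = 3176*(-320 + 215) = 3176*(-105) = -333480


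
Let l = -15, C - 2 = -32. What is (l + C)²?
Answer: 2025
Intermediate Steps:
C = -30 (C = 2 - 32 = -30)
(l + C)² = (-15 - 30)² = (-45)² = 2025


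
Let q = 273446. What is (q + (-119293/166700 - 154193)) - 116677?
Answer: 429299907/166700 ≈ 2575.3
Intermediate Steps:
(q + (-119293/166700 - 154193)) - 116677 = (273446 + (-119293/166700 - 154193)) - 116677 = (273446 - 25704092393/166700) - 116677 = 19879355807/166700 - 116677 = 429299907/166700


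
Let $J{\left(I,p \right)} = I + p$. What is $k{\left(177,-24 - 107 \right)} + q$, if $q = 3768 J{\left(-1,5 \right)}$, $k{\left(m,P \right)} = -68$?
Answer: $15004$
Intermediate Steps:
$q = 15072$ ($q = 3768 \left(-1 + 5\right) = 3768 \cdot 4 = 15072$)
$k{\left(177,-24 - 107 \right)} + q = -68 + 15072 = 15004$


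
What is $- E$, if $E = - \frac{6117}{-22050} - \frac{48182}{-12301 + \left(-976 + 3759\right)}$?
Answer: $- \frac{186772451}{34978650} \approx -5.3396$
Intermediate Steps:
$E = \frac{186772451}{34978650}$ ($E = \left(-6117\right) \left(- \frac{1}{22050}\right) - \frac{48182}{-12301 + 2783} = \frac{2039}{7350} - \frac{48182}{-9518} = \frac{2039}{7350} - - \frac{24091}{4759} = \frac{2039}{7350} + \frac{24091}{4759} = \frac{186772451}{34978650} \approx 5.3396$)
$- E = \left(-1\right) \frac{186772451}{34978650} = - \frac{186772451}{34978650}$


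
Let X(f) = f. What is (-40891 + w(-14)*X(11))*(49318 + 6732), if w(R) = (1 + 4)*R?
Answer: -2335099050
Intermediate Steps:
w(R) = 5*R
(-40891 + w(-14)*X(11))*(49318 + 6732) = (-40891 + (5*(-14))*11)*(49318 + 6732) = (-40891 - 70*11)*56050 = (-40891 - 770)*56050 = -41661*56050 = -2335099050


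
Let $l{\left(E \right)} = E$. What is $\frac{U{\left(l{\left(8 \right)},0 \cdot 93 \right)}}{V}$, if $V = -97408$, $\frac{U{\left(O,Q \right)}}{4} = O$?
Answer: $- \frac{1}{3044} \approx -0.00032852$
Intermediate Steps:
$U{\left(O,Q \right)} = 4 O$
$\frac{U{\left(l{\left(8 \right)},0 \cdot 93 \right)}}{V} = \frac{4 \cdot 8}{-97408} = 32 \left(- \frac{1}{97408}\right) = - \frac{1}{3044}$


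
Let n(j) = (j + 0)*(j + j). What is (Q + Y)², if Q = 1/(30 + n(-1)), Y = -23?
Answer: 540225/1024 ≈ 527.56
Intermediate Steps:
n(j) = 2*j² (n(j) = j*(2*j) = 2*j²)
Q = 1/32 (Q = 1/(30 + 2*(-1)²) = 1/(30 + 2*1) = 1/(30 + 2) = 1/32 ≈ 0.031250)
(Q + Y)² = (1/32 - 23)² = (-735/32)² = 540225/1024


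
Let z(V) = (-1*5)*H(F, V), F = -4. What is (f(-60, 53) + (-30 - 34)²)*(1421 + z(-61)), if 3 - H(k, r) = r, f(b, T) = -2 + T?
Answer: 4565847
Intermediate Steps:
H(k, r) = 3 - r
z(V) = -15 + 5*V (z(V) = (-1*5)*(3 - V) = -5*(3 - V) = -15 + 5*V)
(f(-60, 53) + (-30 - 34)²)*(1421 + z(-61)) = ((-2 + 53) + (-30 - 34)²)*(1421 + (-15 + 5*(-61))) = (51 + (-64)²)*(1421 + (-15 - 305)) = (51 + 4096)*(1421 - 320) = 4147*1101 = 4565847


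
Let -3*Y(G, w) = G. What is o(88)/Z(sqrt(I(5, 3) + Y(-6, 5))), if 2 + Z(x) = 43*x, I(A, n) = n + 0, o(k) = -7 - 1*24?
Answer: -62/9241 - 1333*sqrt(5)/9241 ≈ -0.32926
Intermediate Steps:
o(k) = -31 (o(k) = -7 - 24 = -31)
Y(G, w) = -G/3
I(A, n) = n
Z(x) = -2 + 43*x
o(88)/Z(sqrt(I(5, 3) + Y(-6, 5))) = -31/(-2 + 43*sqrt(3 - 1/3*(-6))) = -31/(-2 + 43*sqrt(3 + 2)) = -31/(-2 + 43*sqrt(5))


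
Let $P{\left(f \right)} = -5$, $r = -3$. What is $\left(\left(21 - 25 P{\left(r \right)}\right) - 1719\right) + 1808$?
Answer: $235$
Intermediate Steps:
$\left(\left(21 - 25 P{\left(r \right)}\right) - 1719\right) + 1808 = \left(\left(21 - -125\right) - 1719\right) + 1808 = \left(\left(21 + 125\right) - 1719\right) + 1808 = \left(146 - 1719\right) + 1808 = -1573 + 1808 = 235$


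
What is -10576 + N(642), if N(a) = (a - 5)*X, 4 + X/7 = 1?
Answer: -23953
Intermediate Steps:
X = -21 (X = -28 + 7*1 = -28 + 7 = -21)
N(a) = 105 - 21*a (N(a) = (a - 5)*(-21) = (-5 + a)*(-21) = 105 - 21*a)
-10576 + N(642) = -10576 + (105 - 21*642) = -10576 + (105 - 13482) = -10576 - 13377 = -23953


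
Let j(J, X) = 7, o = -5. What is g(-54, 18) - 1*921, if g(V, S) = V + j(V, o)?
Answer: -968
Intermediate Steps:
g(V, S) = 7 + V (g(V, S) = V + 7 = 7 + V)
g(-54, 18) - 1*921 = (7 - 54) - 1*921 = -47 - 921 = -968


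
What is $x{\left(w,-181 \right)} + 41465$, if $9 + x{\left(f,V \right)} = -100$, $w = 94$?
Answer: $41356$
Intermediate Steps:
$x{\left(f,V \right)} = -109$ ($x{\left(f,V \right)} = -9 - 100 = -109$)
$x{\left(w,-181 \right)} + 41465 = -109 + 41465 = 41356$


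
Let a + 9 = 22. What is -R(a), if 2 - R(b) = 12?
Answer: 10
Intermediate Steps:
a = 13 (a = -9 + 22 = 13)
R(b) = -10 (R(b) = 2 - 1*12 = 2 - 12 = -10)
-R(a) = -1*(-10) = 10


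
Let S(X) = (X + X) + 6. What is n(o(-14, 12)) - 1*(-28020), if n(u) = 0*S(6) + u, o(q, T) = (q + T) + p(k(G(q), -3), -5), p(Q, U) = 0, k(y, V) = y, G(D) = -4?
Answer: 28018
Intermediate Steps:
S(X) = 6 + 2*X (S(X) = 2*X + 6 = 6 + 2*X)
o(q, T) = T + q (o(q, T) = (q + T) + 0 = (T + q) + 0 = T + q)
n(u) = u (n(u) = 0*(6 + 2*6) + u = 0*(6 + 12) + u = 0*18 + u = 0 + u = u)
n(o(-14, 12)) - 1*(-28020) = (12 - 14) - 1*(-28020) = -2 + 28020 = 28018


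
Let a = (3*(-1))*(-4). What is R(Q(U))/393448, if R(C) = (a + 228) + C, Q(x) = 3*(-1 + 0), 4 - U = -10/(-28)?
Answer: 237/393448 ≈ 0.00060237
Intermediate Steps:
a = 12 (a = -3*(-4) = 12)
U = 51/14 (U = 4 - (-10)/(-28) = 4 - (-10)*(-1)/28 = 4 - 1*5/14 = 4 - 5/14 = 51/14 ≈ 3.6429)
Q(x) = -3 (Q(x) = 3*(-1) = -3)
R(C) = 240 + C (R(C) = (12 + 228) + C = 240 + C)
R(Q(U))/393448 = (240 - 3)/393448 = 237*(1/393448) = 237/393448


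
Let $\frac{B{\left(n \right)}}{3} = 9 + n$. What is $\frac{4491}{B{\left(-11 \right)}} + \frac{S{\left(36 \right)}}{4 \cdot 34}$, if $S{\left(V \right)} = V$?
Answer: $- \frac{12720}{17} \approx -748.24$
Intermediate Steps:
$B{\left(n \right)} = 27 + 3 n$ ($B{\left(n \right)} = 3 \left(9 + n\right) = 27 + 3 n$)
$\frac{4491}{B{\left(-11 \right)}} + \frac{S{\left(36 \right)}}{4 \cdot 34} = \frac{4491}{27 + 3 \left(-11\right)} + \frac{36}{4 \cdot 34} = \frac{4491}{27 - 33} + \frac{36}{136} = \frac{4491}{-6} + 36 \cdot \frac{1}{136} = 4491 \left(- \frac{1}{6}\right) + \frac{9}{34} = - \frac{1497}{2} + \frac{9}{34} = - \frac{12720}{17}$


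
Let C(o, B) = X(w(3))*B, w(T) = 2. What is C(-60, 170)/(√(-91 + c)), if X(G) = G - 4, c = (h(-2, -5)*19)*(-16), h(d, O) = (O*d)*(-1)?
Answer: -340*√2949/2949 ≈ -6.2610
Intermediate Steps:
h(d, O) = -O*d
c = 3040 (c = (-1*(-5)*(-2)*19)*(-16) = -10*19*(-16) = -190*(-16) = 3040)
X(G) = -4 + G
C(o, B) = -2*B (C(o, B) = (-4 + 2)*B = -2*B)
C(-60, 170)/(√(-91 + c)) = (-2*170)/(√(-91 + 3040)) = -340*√2949/2949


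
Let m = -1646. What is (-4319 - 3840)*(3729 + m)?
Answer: -16995197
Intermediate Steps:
(-4319 - 3840)*(3729 + m) = (-4319 - 3840)*(3729 - 1646) = -8159*2083 = -16995197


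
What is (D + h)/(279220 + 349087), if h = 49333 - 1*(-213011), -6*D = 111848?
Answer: 731108/1884921 ≈ 0.38787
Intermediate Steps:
D = -55924/3 (D = -1/6*111848 = -55924/3 ≈ -18641.)
h = 262344 (h = 49333 + 213011 = 262344)
(D + h)/(279220 + 349087) = (-55924/3 + 262344)/(279220 + 349087) = (731108/3)/628307 = (731108/3)*(1/628307) = 731108/1884921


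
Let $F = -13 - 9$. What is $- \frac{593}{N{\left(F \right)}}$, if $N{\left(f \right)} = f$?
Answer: $\frac{593}{22} \approx 26.955$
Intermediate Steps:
$F = -22$ ($F = -13 - 9 = -22$)
$- \frac{593}{N{\left(F \right)}} = - \frac{593}{-22} = \left(-593\right) \left(- \frac{1}{22}\right) = \frac{593}{22}$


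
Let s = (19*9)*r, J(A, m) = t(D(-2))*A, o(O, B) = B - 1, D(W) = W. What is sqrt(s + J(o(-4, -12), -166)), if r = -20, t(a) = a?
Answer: I*sqrt(3394) ≈ 58.258*I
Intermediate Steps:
o(O, B) = -1 + B
J(A, m) = -2*A
s = -3420 (s = (19*9)*(-20) = 171*(-20) = -3420)
sqrt(s + J(o(-4, -12), -166)) = sqrt(-3420 - 2*(-1 - 12)) = sqrt(-3420 - 2*(-13)) = sqrt(-3420 + 26) = sqrt(-3394) = I*sqrt(3394)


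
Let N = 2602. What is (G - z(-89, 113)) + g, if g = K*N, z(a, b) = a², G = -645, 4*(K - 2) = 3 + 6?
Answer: 4985/2 ≈ 2492.5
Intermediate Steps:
K = 17/4 (K = 2 + (3 + 6)/4 = 2 + (¼)*9 = 2 + 9/4 = 17/4 ≈ 4.2500)
g = 22117/2 (g = (17/4)*2602 = 22117/2 ≈ 11059.)
(G - z(-89, 113)) + g = (-645 - 1*(-89)²) + 22117/2 = (-645 - 1*7921) + 22117/2 = (-645 - 7921) + 22117/2 = -8566 + 22117/2 = 4985/2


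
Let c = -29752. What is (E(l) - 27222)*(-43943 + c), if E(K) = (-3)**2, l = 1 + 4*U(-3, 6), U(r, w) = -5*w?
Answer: 2005462035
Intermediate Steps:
l = -119 (l = 1 + 4*(-5*6) = 1 + 4*(-30) = 1 - 120 = -119)
E(K) = 9
(E(l) - 27222)*(-43943 + c) = (9 - 27222)*(-43943 - 29752) = -27213*(-73695) = 2005462035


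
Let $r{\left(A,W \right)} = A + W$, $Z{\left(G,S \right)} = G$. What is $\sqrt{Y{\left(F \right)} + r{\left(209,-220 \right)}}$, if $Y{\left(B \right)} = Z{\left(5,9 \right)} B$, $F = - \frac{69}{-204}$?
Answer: $\frac{i \sqrt{10761}}{34} \approx 3.051 i$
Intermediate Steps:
$F = \frac{23}{68}$ ($F = \left(-69\right) \left(- \frac{1}{204}\right) = \frac{23}{68} \approx 0.33824$)
$Y{\left(B \right)} = 5 B$
$\sqrt{Y{\left(F \right)} + r{\left(209,-220 \right)}} = \sqrt{5 \cdot \frac{23}{68} + \left(209 - 220\right)} = \sqrt{\frac{115}{68} - 11} = \sqrt{- \frac{633}{68}} = \frac{i \sqrt{10761}}{34}$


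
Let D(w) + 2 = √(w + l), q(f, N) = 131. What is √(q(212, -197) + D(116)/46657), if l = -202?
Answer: √(285170616705 + 46657*I*√86)/46657 ≈ 11.446 + 8.6829e-6*I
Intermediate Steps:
D(w) = -2 + √(-202 + w) (D(w) = -2 + √(w - 202) = -2 + √(-202 + w))
√(q(212, -197) + D(116)/46657) = √(131 + (-2 + √(-202 + 116))/46657) = √(131 + (-2 + √(-86))*(1/46657)) = √(131 + (-2 + I*√86)*(1/46657)) = √(131 + (-2/46657 + I*√86/46657)) = √(6112065/46657 + I*√86/46657)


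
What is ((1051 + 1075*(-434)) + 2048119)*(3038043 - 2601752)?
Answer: 690482862420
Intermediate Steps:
((1051 + 1075*(-434)) + 2048119)*(3038043 - 2601752) = ((1051 - 466550) + 2048119)*436291 = (-465499 + 2048119)*436291 = 1582620*436291 = 690482862420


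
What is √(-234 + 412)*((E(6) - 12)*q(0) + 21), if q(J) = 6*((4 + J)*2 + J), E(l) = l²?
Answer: 1173*√178 ≈ 15650.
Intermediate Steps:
q(J) = 48 + 18*J (q(J) = 6*((8 + 2*J) + J) = 6*(8 + 3*J) = 48 + 18*J)
√(-234 + 412)*((E(6) - 12)*q(0) + 21) = √(-234 + 412)*((6² - 12)*(48 + 18*0) + 21) = √178*((36 - 12)*(48 + 0) + 21) = √178*(24*48 + 21) = √178*(1152 + 21) = √178*1173 = 1173*√178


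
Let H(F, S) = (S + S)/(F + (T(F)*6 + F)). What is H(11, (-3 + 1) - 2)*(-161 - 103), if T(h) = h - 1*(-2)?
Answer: 528/25 ≈ 21.120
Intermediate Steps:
T(h) = 2 + h (T(h) = h + 2 = 2 + h)
H(F, S) = 2*S/(12 + 8*F) (H(F, S) = (S + S)/(F + ((2 + F)*6 + F)) = (2*S)/(F + ((12 + 6*F) + F)) = (2*S)/(F + (12 + 7*F)) = (2*S)/(12 + 8*F) = 2*S/(12 + 8*F))
H(11, (-3 + 1) - 2)*(-161 - 103) = (((-3 + 1) - 2)/(2*(3 + 2*11)))*(-161 - 103) = ((-2 - 2)/(2*(3 + 22)))*(-264) = ((1/2)*(-4)/25)*(-264) = ((1/2)*(-4)*(1/25))*(-264) = -2/25*(-264) = 528/25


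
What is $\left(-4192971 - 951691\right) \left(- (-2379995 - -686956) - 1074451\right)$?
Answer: $-3182426177256$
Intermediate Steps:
$\left(-4192971 - 951691\right) \left(- (-2379995 - -686956) - 1074451\right) = - 5144662 \left(- (-2379995 + 686956) - 1074451\right) = - 5144662 \left(\left(-1\right) \left(-1693039\right) - 1074451\right) = - 5144662 \left(1693039 - 1074451\right) = \left(-5144662\right) 618588 = -3182426177256$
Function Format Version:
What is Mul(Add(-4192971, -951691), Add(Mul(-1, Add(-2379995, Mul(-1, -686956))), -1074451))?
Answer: -3182426177256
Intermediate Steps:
Mul(Add(-4192971, -951691), Add(Mul(-1, Add(-2379995, Mul(-1, -686956))), -1074451)) = Mul(-5144662, Add(Mul(-1, Add(-2379995, 686956)), -1074451)) = Mul(-5144662, Add(Mul(-1, -1693039), -1074451)) = Mul(-5144662, Add(1693039, -1074451)) = Mul(-5144662, 618588) = -3182426177256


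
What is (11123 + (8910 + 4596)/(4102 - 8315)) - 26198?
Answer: -63524481/4213 ≈ -15078.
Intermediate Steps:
(11123 + (8910 + 4596)/(4102 - 8315)) - 26198 = (11123 + 13506/(-4213)) - 26198 = (11123 + 13506*(-1/4213)) - 26198 = (11123 - 13506/4213) - 26198 = 46847693/4213 - 26198 = -63524481/4213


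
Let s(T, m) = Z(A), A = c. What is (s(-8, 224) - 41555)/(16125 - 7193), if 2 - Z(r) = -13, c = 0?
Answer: -10385/2233 ≈ -4.6507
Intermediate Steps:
A = 0
Z(r) = 15 (Z(r) = 2 - 1*(-13) = 2 + 13 = 15)
s(T, m) = 15
(s(-8, 224) - 41555)/(16125 - 7193) = (15 - 41555)/(16125 - 7193) = -41540/8932 = -41540*1/8932 = -10385/2233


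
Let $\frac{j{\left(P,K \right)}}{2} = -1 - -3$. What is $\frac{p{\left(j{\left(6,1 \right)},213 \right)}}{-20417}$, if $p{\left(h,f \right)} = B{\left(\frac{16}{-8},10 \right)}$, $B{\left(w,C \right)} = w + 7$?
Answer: $- \frac{5}{20417} \approx -0.00024489$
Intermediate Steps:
$j{\left(P,K \right)} = 4$ ($j{\left(P,K \right)} = 2 \left(-1 - -3\right) = 2 \left(-1 + 3\right) = 2 \cdot 2 = 4$)
$B{\left(w,C \right)} = 7 + w$
$p{\left(h,f \right)} = 5$ ($p{\left(h,f \right)} = 7 + \frac{16}{-8} = 7 + 16 \left(- \frac{1}{8}\right) = 7 - 2 = 5$)
$\frac{p{\left(j{\left(6,1 \right)},213 \right)}}{-20417} = \frac{5}{-20417} = 5 \left(- \frac{1}{20417}\right) = - \frac{5}{20417}$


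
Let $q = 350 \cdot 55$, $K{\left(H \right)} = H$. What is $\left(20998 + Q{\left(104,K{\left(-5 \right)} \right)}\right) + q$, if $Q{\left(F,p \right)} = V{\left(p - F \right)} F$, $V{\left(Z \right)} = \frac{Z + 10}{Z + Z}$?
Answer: $\frac{4392180}{109} \approx 40295.0$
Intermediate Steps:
$V{\left(Z \right)} = \frac{10 + Z}{2 Z}$
$q = 19250$
$Q{\left(F,p \right)} = \frac{F \left(10 + p - F\right)}{2 \left(p - F\right)}$ ($Q{\left(F,p \right)} = \frac{10 - \left(F - p\right)}{2 \left(p - F\right)} F = \frac{10 + p - F}{2 \left(p - F\right)} F = \frac{F \left(10 + p - F\right)}{2 \left(p - F\right)}$)
$\left(20998 + Q{\left(104,K{\left(-5 \right)} \right)}\right) + q = \left(20998 + \frac{1}{2} \cdot 104 \frac{1}{-5 - 104} \left(10 - 5 - 104\right)\right) + 19250 = \left(20998 + \frac{1}{2} \cdot 104 \frac{1}{-109} \left(-99\right)\right) + 19250 = \left(20998 + \frac{1}{2} \cdot 104 \left(- \frac{1}{109}\right) \left(-99\right)\right) + 19250 = \left(20998 + \frac{5148}{109}\right) + 19250 = \frac{2293930}{109} + 19250 = \frac{4392180}{109}$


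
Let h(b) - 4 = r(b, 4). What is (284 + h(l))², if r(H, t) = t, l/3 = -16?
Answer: 85264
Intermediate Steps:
l = -48 (l = 3*(-16) = -48)
h(b) = 8 (h(b) = 4 + 4 = 8)
(284 + h(l))² = (284 + 8)² = 292² = 85264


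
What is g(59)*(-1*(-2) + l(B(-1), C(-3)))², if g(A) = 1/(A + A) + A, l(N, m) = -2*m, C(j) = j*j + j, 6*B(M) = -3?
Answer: 348150/59 ≈ 5900.8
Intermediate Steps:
B(M) = -½ (B(M) = (⅙)*(-3) = -½)
C(j) = j + j² (C(j) = j² + j = j + j²)
g(A) = A + 1/(2*A) (g(A) = 1/(2*A) + A = A + 1/(2*A))
g(59)*(-1*(-2) + l(B(-1), C(-3)))² = (59 + (½)/59)*(-1*(-2) - (-6)*(1 - 3))² = (59 + (½)*(1/59))*(2 - (-6)*(-2))² = (59 + 1/118)*(2 - 2*6)² = 6963*(2 - 12)²/118 = (6963/118)*(-10)² = (6963/118)*100 = 348150/59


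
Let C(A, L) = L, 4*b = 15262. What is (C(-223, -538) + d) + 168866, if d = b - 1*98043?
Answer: 148201/2 ≈ 74101.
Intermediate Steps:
b = 7631/2 (b = (¼)*15262 = 7631/2 ≈ 3815.5)
d = -188455/2 (d = 7631/2 - 1*98043 = 7631/2 - 98043 = -188455/2 ≈ -94228.)
(C(-223, -538) + d) + 168866 = (-538 - 188455/2) + 168866 = -189531/2 + 168866 = 148201/2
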